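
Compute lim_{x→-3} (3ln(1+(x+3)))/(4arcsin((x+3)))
Both numerator and denominator → 0 as x → -3; this is a 0/0 indeterminate form.
Expand each to leading order near x = -3: numerator ~ 3·(x + 3), denominator ~ 4·(x + 3).
The limit of the ratio is 3/4.

Final answer: 3/4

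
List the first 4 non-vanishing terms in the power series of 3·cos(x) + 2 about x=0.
-x^6/240 + x^4/8 - 3·x^2/2 + 5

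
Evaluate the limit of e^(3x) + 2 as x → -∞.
Evaluate the dominant behaviour as x → -∞; each term tends to a finite value or vanishes.
Limit = 2.

Final answer: 2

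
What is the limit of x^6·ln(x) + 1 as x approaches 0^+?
The product is a 0·∞ indeterminate form at x → 0⁺.
Rewrite the product as ln(x) / x^(-6) and apply L'Hôpital, or use the standard hierarchy x^(-6) ≫ |ln x| as x → 0⁺.
The indeterminate product → 0, so the limit = 1.

Final answer: 1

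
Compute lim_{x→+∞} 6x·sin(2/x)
As x → +∞: let u = 2/x → 0⁺; then 6·x·sin(2/x) = 6·2·sin(u)/u → 6·2·1 = 12.
Limit = 12.

Final answer: 12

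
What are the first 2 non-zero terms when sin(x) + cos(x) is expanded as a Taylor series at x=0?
x + 1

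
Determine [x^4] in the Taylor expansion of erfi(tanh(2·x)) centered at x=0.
Expand to order 4: erfi(tanh(2·x)) = 4·x/√(π) + O(x^5).
The coefficient of x^4 is 0.

Final answer: 0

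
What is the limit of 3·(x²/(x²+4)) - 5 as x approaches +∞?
Evaluate the dominant behaviour as x → +∞; each term tends to a finite value or vanishes.
Limit = -2.

Final answer: -2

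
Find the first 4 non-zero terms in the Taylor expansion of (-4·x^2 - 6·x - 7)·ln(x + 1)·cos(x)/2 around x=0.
3·x^4/2 + x^3/12 - 5·x^2/4 - 7·x/2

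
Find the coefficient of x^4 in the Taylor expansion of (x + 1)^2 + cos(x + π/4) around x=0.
Expand to order 4: (x + 1)^2 + cos(x + π/4) = √(2)·x^4/48 + √(2)·x^3/12 + x^2·(1 - √(2)/4) + x·(2 - √(2)/2) + √(2)/2 + 1 + O(x^5).
The coefficient of x^4 is √(2)/48.

Final answer: √(2)/48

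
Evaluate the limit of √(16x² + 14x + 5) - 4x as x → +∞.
As x → +∞: multiply by the conjugate to get (14x+5)/(√(16x²+14x+5)+4x); the denominator ~ 8x, so the limit is 14/8 = 7/4.
Limit = 7/4.

Final answer: 7/4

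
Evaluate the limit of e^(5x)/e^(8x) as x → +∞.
This is an ∞/∞ indeterminate form as x → +∞.
Rewrite e^(5x)/e^(8x) = e^((5−8)x) = e^(-3x); the exponent coefficient is -3 < 0 so e^(-3x) → 0.
Limit = 0.

Final answer: 0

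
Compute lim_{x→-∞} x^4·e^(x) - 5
The product is a 0·∞ indeterminate form at x → -∞.
Rewrite the product as x^4 / e^(-x) (an ∞/∞ form) and apply L'Hôpital, or use the standard hierarchy e^(|x|) ≫ |x^4| as x → -∞.
The indeterminate product → 0, so the limit = -5.

Final answer: -5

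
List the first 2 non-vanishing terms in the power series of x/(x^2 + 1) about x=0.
-x^3 + x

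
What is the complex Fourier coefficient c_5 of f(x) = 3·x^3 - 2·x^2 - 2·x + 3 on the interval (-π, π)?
Compute the real Fourier coefficients first: a_5 = 8/25, b_5 = -136/125 + 6·π^2/5.
Then c_5 = (a_5 − i·b_5)/2 = 4/25 - 3·i·π^2/5 + 68·i/125.

Final answer: 4/25 - 3·i·π^2/5 + 68·i/125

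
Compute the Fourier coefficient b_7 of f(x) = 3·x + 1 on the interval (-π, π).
b_7 = (1/π) ∫_{-π}^{π} f(x)·sin(7x) dx.
Evaluate the integral (use parity and integration by parts as needed): b_7 = 6/7.

Final answer: 6/7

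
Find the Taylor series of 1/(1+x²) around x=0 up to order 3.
1 - x^2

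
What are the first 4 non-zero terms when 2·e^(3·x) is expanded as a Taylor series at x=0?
9·x^3 + 9·x^2 + 6·x + 2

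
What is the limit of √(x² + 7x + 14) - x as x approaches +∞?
This is an ∞ − ∞ indeterminate form.
Multiply and divide by the conjugate √(x²+7x + 14) + x; the x² terms cancel, leaving (7x + 14)/(√(x²+7x + 14)+x) → 7/2.
Limit = 7/2.

Final answer: 7/2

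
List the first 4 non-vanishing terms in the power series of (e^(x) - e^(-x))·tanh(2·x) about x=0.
-15671·x^8/1260 + 691·x^6/90 - 14·x^4/3 + 4·x^2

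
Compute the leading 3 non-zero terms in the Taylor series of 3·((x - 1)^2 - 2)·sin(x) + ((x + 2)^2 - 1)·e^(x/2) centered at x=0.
-21·x^2/8 + 5·x/2 + 3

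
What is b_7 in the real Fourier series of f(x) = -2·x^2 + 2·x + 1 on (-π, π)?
b_7 = (1/π) ∫_{-π}^{π} f(x)·sin(7x) dx.
Evaluate the integral (use parity and integration by parts as needed): b_7 = 4/7.

Final answer: 4/7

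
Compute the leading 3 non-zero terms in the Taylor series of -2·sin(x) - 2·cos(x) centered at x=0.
x^2 - 2·x - 2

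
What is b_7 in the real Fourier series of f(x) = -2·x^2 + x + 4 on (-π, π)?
b_7 = (1/π) ∫_{-π}^{π} f(x)·sin(7x) dx.
Evaluate the integral (use parity and integration by parts as needed): b_7 = 2/7.

Final answer: 2/7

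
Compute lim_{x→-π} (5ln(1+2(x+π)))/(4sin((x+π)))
Both numerator and denominator → 0 as x → -π; this is a 0/0 indeterminate form.
Expand each to leading order near x = -π: numerator ~ 10·(x + π), denominator ~ 4·(x + π).
The limit of the ratio is 5/2.

Final answer: 5/2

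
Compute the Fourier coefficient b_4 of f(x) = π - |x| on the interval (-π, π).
b_4 = (1/π) ∫_{-π}^{π} f(x)·sin(4x) dx.
Evaluate the integral (use parity and integration by parts as needed): b_4 = 0.

Final answer: 0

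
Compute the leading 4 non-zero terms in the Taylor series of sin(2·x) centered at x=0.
-8·x^7/315 + 4·x^5/15 - 4·x^3/3 + 2·x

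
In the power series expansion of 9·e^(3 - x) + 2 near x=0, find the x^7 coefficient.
Expand to order 7: 9·e^(3 - x) + 2 = -x^7·e^(3)/560 + x^6·e^(3)/80 - 3·x^5·e^(3)/40 + 3·x^4·e^(3)/8 - 3·x^3·e^(3)/2 + 9·x^2·e^(3)/2 - 9·x·e^(3) + 2 + 9·e^(3) + O(x^8).
The coefficient of x^7 is -e^(3)/560.

Final answer: -e^(3)/560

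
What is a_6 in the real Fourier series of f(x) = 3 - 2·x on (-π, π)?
a_6 = (1/π) ∫_{-π}^{π} f(x)·cos(6x) dx.
Evaluate the integral (use parity and integration by parts as needed): a_6 = 0.

Final answer: 0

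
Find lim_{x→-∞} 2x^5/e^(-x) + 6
The quotient is an ∞/∞ indeterminate form as x → -∞.
Compare growth rates of the dominant terms (exponentials ≫ polynomials ≫ logarithms), or apply L'Hôpital's rule; the quotient → 0.
Adding the constant: 0 + 6 = 6. Limit = 6.

Final answer: 6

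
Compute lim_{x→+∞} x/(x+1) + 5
Evaluate the dominant behaviour as x → +∞; each term tends to a finite value or vanishes.
Limit = 6.

Final answer: 6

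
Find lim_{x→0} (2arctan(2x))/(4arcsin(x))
Both numerator and denominator → 0 as x → 0; this is a 0/0 indeterminate form.
Expand each to leading order near x = 0: numerator ~ 4·x, denominator ~ 4·x.
The limit of the ratio is 1.

Final answer: 1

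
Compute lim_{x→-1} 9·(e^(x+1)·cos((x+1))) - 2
Direct substitution at x = -1 gives 7.

Final answer: 7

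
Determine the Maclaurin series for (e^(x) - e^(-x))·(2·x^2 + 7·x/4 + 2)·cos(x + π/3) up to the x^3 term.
x^3·(4/3 - 7·√(3)/4) + x^2·(7/4 - 2·√(3)) + 2·x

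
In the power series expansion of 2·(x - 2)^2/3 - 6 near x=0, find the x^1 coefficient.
Expand to order 1: 2·(x - 2)^2/3 - 6 = -8·x/3 - 10/3 + O(x^2).
The coefficient of x^1 is -8/3.

Final answer: -8/3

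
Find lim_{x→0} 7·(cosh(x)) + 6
Direct substitution at x = 0 gives 13.

Final answer: 13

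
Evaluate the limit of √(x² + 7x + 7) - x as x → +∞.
This is an ∞ − ∞ indeterminate form.
Multiply and divide by the conjugate √(x²+7x + 7) + x; the x² terms cancel, leaving (7x + 7)/(√(x²+7x + 7)+x) → 7/2.
Limit = 7/2.

Final answer: 7/2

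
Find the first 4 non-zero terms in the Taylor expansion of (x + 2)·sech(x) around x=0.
-x^3/2 - x^2 + x + 2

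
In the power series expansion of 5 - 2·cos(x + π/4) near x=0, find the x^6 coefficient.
Expand to order 6: 5 - 2·cos(x + π/4) = √(2)·x^6/720 + √(2)·x^5/120 - √(2)·x^4/24 - √(2)·x^3/6 + √(2)·x^2/2 + √(2)·x - √(2) + 5 + O(x^7).
The coefficient of x^6 is √(2)/720.

Final answer: √(2)/720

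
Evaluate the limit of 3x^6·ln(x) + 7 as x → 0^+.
The product is a 0·∞ indeterminate form at x → 0⁺.
Rewrite the product as 3·ln(x) / x^(-6) and apply L'Hôpital, or use the standard hierarchy x^(-6) ≫ |ln x| as x → 0⁺.
The indeterminate product → 0, so the limit = 7.

Final answer: 7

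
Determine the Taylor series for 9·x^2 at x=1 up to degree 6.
9 + 18·(x - 1) + 9·(x - 1)^2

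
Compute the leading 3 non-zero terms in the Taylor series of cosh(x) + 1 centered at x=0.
x^4/24 + x^2/2 + 2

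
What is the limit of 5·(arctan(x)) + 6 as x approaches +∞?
Evaluate the dominant behaviour as x → +∞; each term tends to a finite value or vanishes.
Limit = 6 + 5·π/2.

Final answer: 6 + 5·π/2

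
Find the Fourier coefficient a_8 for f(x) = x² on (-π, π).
a_8 = (1/π) ∫_{-π}^{π} f(x)·cos(8x) dx.
Evaluate the integral (use parity and integration by parts as needed): a_8 = 1/16.

Final answer: 1/16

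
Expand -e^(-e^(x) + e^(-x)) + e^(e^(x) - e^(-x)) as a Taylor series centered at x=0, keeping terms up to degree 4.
10·x^3/3 + 4·x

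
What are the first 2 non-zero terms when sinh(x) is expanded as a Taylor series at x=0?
x^3/6 + x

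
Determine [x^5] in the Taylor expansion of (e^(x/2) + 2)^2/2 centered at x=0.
Expand to order 5: (e^(x/2) + 2)^2/2 = 3·x^5/640 + 5·x^4/192 + x^3/8 + x^2/2 + 3·x/2 + 9/2 + O(x^6).
The coefficient of x^5 is 3/640.

Final answer: 3/640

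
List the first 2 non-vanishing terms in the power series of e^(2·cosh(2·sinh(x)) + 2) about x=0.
4·x^2·e^(4) + e^(4)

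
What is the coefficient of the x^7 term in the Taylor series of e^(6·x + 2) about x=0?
Expand to order 7: e^(6·x + 2) = 1944·x^7·e^(2)/35 + 324·x^6·e^(2)/5 + 324·x^5·e^(2)/5 + 54·x^4·e^(2) + 36·x^3·e^(2) + 18·x^2·e^(2) + 6·x·e^(2) + e^(2) + O(x^8).
The coefficient of x^7 is 1944·e^(2)/35.

Final answer: 1944·e^(2)/35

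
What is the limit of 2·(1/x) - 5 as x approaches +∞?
Evaluate the dominant behaviour as x → +∞; each term tends to a finite value or vanishes.
Limit = -5.

Final answer: -5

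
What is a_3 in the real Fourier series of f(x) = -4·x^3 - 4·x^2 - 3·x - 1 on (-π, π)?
a_3 = (1/π) ∫_{-π}^{π} f(x)·cos(3x) dx.
Evaluate the integral (use parity and integration by parts as needed): a_3 = 16/9.

Final answer: 16/9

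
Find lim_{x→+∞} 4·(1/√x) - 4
Evaluate the dominant behaviour as x → +∞; each term tends to a finite value or vanishes.
Limit = -4.

Final answer: -4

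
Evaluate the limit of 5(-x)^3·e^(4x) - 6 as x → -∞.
The product is a 0·∞ indeterminate form at x → -∞.
Rewrite the product as 5(-x)^3 / e^(-4x) (an ∞/∞ form) and apply L'Hôpital, or use the standard hierarchy e^(4|x|) ≫ |(-x)^3| as x → -∞.
The indeterminate product → 0, so the limit = -6.

Final answer: -6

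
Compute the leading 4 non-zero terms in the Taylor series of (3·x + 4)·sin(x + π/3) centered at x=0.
x^3·(-3·√(3)/4 - 1/3) + x^2·(3/2 - √(3)) + x·(2 + 3·√(3)/2) + 2·√(3)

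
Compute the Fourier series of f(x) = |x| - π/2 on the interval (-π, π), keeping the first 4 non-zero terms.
-4·cos(x)/π - 4·cos(3·x)/(9·π) - 4·cos(5·x)/(25·π) - 4·cos(7·x)/(49·π)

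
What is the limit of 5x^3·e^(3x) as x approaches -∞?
This is a 0·∞ indeterminate form at x → -∞.
Rewrite the product as 5x^3 / e^(-3x) (an ∞/∞ form) and apply L'Hôpital, or use the standard hierarchy e^(3|x|) ≫ |x^3| as x → -∞.
The indeterminate product → 0, so the limit = 0.

Final answer: 0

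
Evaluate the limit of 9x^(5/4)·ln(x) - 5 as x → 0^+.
The product is a 0·∞ indeterminate form at x → 0⁺.
Rewrite the product as 9·ln(x) / x^(-5/4) and apply L'Hôpital, or use the standard hierarchy x^(-5/4) ≫ |ln x| as x → 0⁺.
The indeterminate product → 0, so the limit = -5.

Final answer: -5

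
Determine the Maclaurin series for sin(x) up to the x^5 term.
x^5/120 - x^3/6 + x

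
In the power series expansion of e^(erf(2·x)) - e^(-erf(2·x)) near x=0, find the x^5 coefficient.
Expand to order 5: e^(erf(2·x)) - e^(-erf(2·x)) = x^5·(-256/(3·π^(3/2)) + 256/(15·π^(5/2)) + 64/(5·√(π))) + x^3·(-32/(3·√(π)) + 64/(3·π^(3/2))) + 8·x/√(π) + O(x^6).
The coefficient of x^5 is -256/(3·π^(3/2)) + 256/(15·π^(5/2)) + 64/(5·√(π)).

Final answer: -256/(3·π^(3/2)) + 256/(15·π^(5/2)) + 64/(5·√(π))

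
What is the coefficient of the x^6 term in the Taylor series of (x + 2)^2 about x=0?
Expand to order 6: (x + 2)^2 = x^2 + 4·x + 4 + O(x^7).
The coefficient of x^6 is 0.

Final answer: 0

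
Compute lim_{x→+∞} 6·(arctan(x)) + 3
Evaluate the dominant behaviour as x → +∞; each term tends to a finite value or vanishes.
Limit = 3 + 3·π.

Final answer: 3 + 3·π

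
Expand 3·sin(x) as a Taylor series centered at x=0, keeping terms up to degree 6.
x^5/40 - x^3/2 + 3·x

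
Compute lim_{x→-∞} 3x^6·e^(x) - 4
The product is a 0·∞ indeterminate form at x → -∞.
Rewrite the product as 3x^6 / e^(-x) (an ∞/∞ form) and apply L'Hôpital, or use the standard hierarchy e^(|x|) ≫ |x^6| as x → -∞.
The indeterminate product → 0, so the limit = -4.

Final answer: -4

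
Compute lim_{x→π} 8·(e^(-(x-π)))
Direct substitution at x = π gives 8.

Final answer: 8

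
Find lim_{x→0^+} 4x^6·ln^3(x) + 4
The product is a 0·∞ indeterminate form at x → 0⁺.
Rewrite the product as 4·ln^3(x) / x^(-6) and apply L'Hôpital, or use the standard hierarchy x^(-6) ≫ |ln x|^3 as x → 0⁺.
The indeterminate product → 0, so the limit = 4.

Final answer: 4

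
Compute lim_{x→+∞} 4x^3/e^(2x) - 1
The quotient is an ∞/∞ indeterminate form as x → +∞.
The exponential denominator e^(2x) dominates the polynomial numerator (e^x ≫ x^3 as x → ∞), so the quotient → 0.
Adding the constant: 0 - 1 = -1. Limit = -1.

Final answer: -1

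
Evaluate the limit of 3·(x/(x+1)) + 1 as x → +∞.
Evaluate the dominant behaviour as x → +∞; each term tends to a finite value or vanishes.
Limit = 4.

Final answer: 4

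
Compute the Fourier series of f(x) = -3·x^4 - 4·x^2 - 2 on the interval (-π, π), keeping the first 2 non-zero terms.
(-128 + 24·π^2)·cos(x) - 3·π^4/5 - 4·π^2/3 - 2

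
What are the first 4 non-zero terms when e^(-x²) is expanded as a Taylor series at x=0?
-x^6/6 + x^4/2 - x^2 + 1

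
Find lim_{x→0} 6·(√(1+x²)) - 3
Direct substitution at x = 0 gives 3.

Final answer: 3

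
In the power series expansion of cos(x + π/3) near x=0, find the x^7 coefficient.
Expand to order 7: cos(x + π/3) = √(3)·x^7/10080 - x^6/1440 - √(3)·x^5/240 + x^4/48 + √(3)·x^3/12 - x^2/4 - √(3)·x/2 + 1/2 + O(x^8).
The coefficient of x^7 is √(3)/10080.

Final answer: √(3)/10080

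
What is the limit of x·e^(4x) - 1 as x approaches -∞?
The product is a 0·∞ indeterminate form at x → -∞.
Rewrite the product as x / e^(-4x) (an ∞/∞ form) and apply L'Hôpital, or use the standard hierarchy e^(4|x|) ≫ |x| as x → -∞.
The indeterminate product → 0, so the limit = -1.

Final answer: -1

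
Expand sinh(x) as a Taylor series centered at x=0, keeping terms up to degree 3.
x^3/6 + x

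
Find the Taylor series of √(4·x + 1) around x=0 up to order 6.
-84·x^6 + 28·x^5 - 10·x^4 + 4·x^3 - 2·x^2 + 2·x + 1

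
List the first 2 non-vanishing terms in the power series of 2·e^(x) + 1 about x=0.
2·x + 3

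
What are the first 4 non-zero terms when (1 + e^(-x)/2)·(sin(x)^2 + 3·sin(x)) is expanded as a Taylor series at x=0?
7·x^5/120 - x^4/4 - x^3/2 + 9·x/2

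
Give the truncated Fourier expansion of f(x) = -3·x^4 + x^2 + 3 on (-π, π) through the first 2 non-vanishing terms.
(-148 + 24·π^2)·cos(x) - 3·π^4/5 + 3 + π^2/3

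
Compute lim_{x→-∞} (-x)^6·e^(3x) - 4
The product is a 0·∞ indeterminate form at x → -∞.
Rewrite the product as (-x)^6 / e^(-3x) (an ∞/∞ form) and apply L'Hôpital, or use the standard hierarchy e^(3|x|) ≫ |(-x)^6| as x → -∞.
The indeterminate product → 0, so the limit = -4.

Final answer: -4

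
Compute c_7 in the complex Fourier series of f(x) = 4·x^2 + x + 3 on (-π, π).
Compute the real Fourier coefficients first: a_7 = -16/49, b_7 = 2/7.
Then c_7 = (a_7 − i·b_7)/2 = -8/49 - i/7.

Final answer: -8/49 - i/7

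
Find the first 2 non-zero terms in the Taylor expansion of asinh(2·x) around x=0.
-4·x^3/3 + 2·x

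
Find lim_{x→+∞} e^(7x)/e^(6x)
This is an ∞/∞ indeterminate form as x → +∞.
Rewrite e^(7x)/e^(6x) = e^((7−6)x) = e^(x); the exponent coefficient is 1 > 0 so e^(x) → ∞.
Limit = ∞.

Final answer: ∞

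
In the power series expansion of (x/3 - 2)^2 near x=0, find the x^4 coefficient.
Expand to order 4: (x/3 - 2)^2 = x^2/9 - 4·x/3 + 4 + O(x^5).
The coefficient of x^4 is 0.

Final answer: 0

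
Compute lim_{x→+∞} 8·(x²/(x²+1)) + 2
Evaluate the dominant behaviour as x → +∞; each term tends to a finite value or vanishes.
Limit = 10.

Final answer: 10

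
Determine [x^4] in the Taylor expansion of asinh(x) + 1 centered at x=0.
Expand to order 4: asinh(x) + 1 = -x^3/6 + x + 1 + O(x^5).
The coefficient of x^4 is 0.

Final answer: 0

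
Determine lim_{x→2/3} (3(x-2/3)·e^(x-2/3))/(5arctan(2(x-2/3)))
Both numerator and denominator → 0 as x → 2/3; this is a 0/0 indeterminate form.
Expand each to leading order near x = 2/3: numerator ~ 3·(x - 2/3), denominator ~ 10·(x - 2/3).
The limit of the ratio is 3/10.

Final answer: 3/10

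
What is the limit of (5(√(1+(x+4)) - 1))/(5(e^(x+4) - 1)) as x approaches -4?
Both numerator and denominator → 0 as x → -4; this is a 0/0 indeterminate form.
Expand each to leading order near x = -4: numerator ~ 5·(x + 4)/2, denominator ~ 5·(x + 4).
The limit of the ratio is 1/2.

Final answer: 1/2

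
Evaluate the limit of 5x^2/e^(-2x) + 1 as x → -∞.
The quotient is an ∞/∞ indeterminate form as x → -∞.
Compare growth rates of the dominant terms (exponentials ≫ polynomials ≫ logarithms), or apply L'Hôpital's rule; the quotient → 0.
Adding the constant: 0 + 1 = 1. Limit = 1.

Final answer: 1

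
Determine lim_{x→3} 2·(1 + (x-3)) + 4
Direct substitution at x = 3 gives 6.

Final answer: 6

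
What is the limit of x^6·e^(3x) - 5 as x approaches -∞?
The product is a 0·∞ indeterminate form at x → -∞.
Rewrite the product as x^6 / e^(-3x) (an ∞/∞ form) and apply L'Hôpital, or use the standard hierarchy e^(3|x|) ≫ |x^6| as x → -∞.
The indeterminate product → 0, so the limit = -5.

Final answer: -5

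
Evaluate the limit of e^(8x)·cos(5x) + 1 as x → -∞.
Evaluate the dominant behaviour as x → -∞; each term tends to a finite value or vanishes.
Limit = 1.

Final answer: 1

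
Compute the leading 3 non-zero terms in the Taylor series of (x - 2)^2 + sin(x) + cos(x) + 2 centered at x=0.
x^2/2 - 3·x + 7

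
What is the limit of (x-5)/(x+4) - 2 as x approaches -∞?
Evaluate the dominant behaviour as x → -∞; each term tends to a finite value or vanishes.
Limit = -1.

Final answer: -1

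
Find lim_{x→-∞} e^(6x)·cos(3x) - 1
Evaluate the dominant behaviour as x → -∞; each term tends to a finite value or vanishes.
Limit = -1.

Final answer: -1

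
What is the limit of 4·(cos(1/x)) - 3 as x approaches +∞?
Evaluate the dominant behaviour as x → +∞; each term tends to a finite value or vanishes.
Limit = 1.

Final answer: 1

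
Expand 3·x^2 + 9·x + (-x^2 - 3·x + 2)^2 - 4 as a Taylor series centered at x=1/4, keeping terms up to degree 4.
-39/256 + 35·(x - 1/4)/16 + 103·(x - 1/4)^2/8 + 7·(x - 1/4)^3 + (x - 1/4)^4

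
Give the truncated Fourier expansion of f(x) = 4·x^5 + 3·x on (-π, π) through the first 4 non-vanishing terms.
(-160·π^2 + 8·π^4 + 966)·sin(x) + (-4·π^4 - 33 + 20·π^2)·sin(2·x) + (-160·π^2/27 + 482/81 + 8·π^4/3)·sin(3·x) + (-2·π^4 - 39/16 + 5·π^2/2)·sin(4·x)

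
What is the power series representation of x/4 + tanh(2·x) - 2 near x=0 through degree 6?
64·x^5/15 - 8·x^3/3 + 9·x/4 - 2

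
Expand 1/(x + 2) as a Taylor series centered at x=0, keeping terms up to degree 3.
-x^3/16 + x^2/8 - x/4 + 1/2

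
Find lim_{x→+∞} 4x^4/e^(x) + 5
The quotient is an ∞/∞ indeterminate form as x → +∞.
The exponential denominator e^(x) dominates the polynomial numerator (e^x ≫ x^4 as x → ∞), so the quotient → 0.
Adding the constant: 0 + 5 = 5. Limit = 5.

Final answer: 5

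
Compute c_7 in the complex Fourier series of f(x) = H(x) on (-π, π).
Compute the real Fourier coefficients first: a_7 = 0, b_7 = 2/(7·π).
Then c_7 = (a_7 − i·b_7)/2 = -i/(7·π).

Final answer: -i/(7·π)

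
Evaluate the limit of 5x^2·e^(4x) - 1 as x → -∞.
The product is a 0·∞ indeterminate form at x → -∞.
Rewrite the product as 5x^2 / e^(-4x) (an ∞/∞ form) and apply L'Hôpital, or use the standard hierarchy e^(4|x|) ≫ |x^2| as x → -∞.
The indeterminate product → 0, so the limit = -1.

Final answer: -1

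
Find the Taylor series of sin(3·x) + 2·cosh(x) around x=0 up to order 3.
-9·x^3/2 + x^2 + 3·x + 2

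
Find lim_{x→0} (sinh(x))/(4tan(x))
Both numerator and denominator → 0 as x → 0; this is a 0/0 indeterminate form.
Expand each to leading order near x = 0: numerator ~ x, denominator ~ 4·x.
The limit of the ratio is 1/4.

Final answer: 1/4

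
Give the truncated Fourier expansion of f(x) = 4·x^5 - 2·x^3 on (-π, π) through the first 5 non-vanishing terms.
(-164·π^2 + 8·π^4 + 984)·sin(x) + (-4·π^4 - 33 + 22·π^2)·sin(2·x) + (-196·π^2/27 + 392/81 + 8·π^4/3)·sin(3·x) + (-2·π^4 - 21/16 + 7·π^2/2)·sin(4·x) + (-52·π^2/25 + 312/625 + 8·π^4/5)·sin(5·x)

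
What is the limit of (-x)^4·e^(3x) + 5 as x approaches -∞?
The product is a 0·∞ indeterminate form at x → -∞.
Rewrite the product as (-x)^4 / e^(-3x) (an ∞/∞ form) and apply L'Hôpital, or use the standard hierarchy e^(3|x|) ≫ |(-x)^4| as x → -∞.
The indeterminate product → 0, so the limit = 5.

Final answer: 5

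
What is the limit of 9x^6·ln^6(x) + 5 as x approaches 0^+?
The product is a 0·∞ indeterminate form at x → 0⁺.
Rewrite the product as 9·ln^6(x) / x^(-6) and apply L'Hôpital, or use the standard hierarchy x^(-6) ≫ |ln x|^6 as x → 0⁺.
The indeterminate product → 0, so the limit = 5.

Final answer: 5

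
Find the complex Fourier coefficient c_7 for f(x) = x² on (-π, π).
Compute the real Fourier coefficients first: a_7 = -4/49, b_7 = 0.
Then c_7 = (a_7 − i·b_7)/2 = -2/49.

Final answer: -2/49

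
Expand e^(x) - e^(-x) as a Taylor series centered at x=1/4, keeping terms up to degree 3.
(-1 + e^(1/2))·e^(-1/4) + (1 + e^(1/2))·e^(-1/4)·(x - 1/4) + (-1 + e^(1/2))·e^(-1/4)·(x - 1/4)^2/2 + (1 + e^(1/2))·e^(-1/4)·(x - 1/4)^3/6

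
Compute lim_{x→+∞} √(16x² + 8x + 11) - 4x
As x → +∞: multiply by the conjugate to get (8x+11)/(√(16x²+8x+11)+4x); the denominator ~ 8x, so the limit is 8/8 = 1.
Limit = 1.

Final answer: 1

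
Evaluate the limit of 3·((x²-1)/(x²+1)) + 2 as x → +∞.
Evaluate the dominant behaviour as x → +∞; each term tends to a finite value or vanishes.
Limit = 5.

Final answer: 5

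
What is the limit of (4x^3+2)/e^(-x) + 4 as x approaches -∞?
The quotient is an ∞/∞ indeterminate form as x → -∞.
Compare growth rates of the dominant terms (exponentials ≫ polynomials ≫ logarithms), or apply L'Hôpital's rule; the quotient → 0.
Adding the constant: 0 + 4 = 4. Limit = 4.

Final answer: 4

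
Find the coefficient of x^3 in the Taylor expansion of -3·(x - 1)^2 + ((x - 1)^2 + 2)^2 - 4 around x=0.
Expand to order 3: -3·(x - 1)^2 + ((x - 1)^2 + 2)^2 - 4 = -4·x^3 + 7·x^2 - 6·x + 2 + O(x^4).
The coefficient of x^3 is -4.

Final answer: -4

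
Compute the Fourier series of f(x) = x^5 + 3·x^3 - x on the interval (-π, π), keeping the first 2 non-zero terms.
(-34·π^2 + 2·π^4 + 202)·sin(x) + (-π^4 - 2 + 2·π^2)·sin(2·x)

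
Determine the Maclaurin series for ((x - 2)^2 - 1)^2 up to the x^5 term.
x^4 - 8·x^3 + 22·x^2 - 24·x + 9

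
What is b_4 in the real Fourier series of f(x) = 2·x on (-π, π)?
b_4 = (1/π) ∫_{-π}^{π} f(x)·sin(4x) dx.
Evaluate the integral (use parity and integration by parts as needed): b_4 = -1.

Final answer: -1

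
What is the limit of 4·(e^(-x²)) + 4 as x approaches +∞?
Evaluate the dominant behaviour as x → +∞; each term tends to a finite value or vanishes.
Limit = 4.

Final answer: 4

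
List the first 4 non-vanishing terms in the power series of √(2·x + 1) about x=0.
x^3/2 - x^2/2 + x + 1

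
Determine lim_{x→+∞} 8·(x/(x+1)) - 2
Evaluate the dominant behaviour as x → +∞; each term tends to a finite value or vanishes.
Limit = 6.

Final answer: 6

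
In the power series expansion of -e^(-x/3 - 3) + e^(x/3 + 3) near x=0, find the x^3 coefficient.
Expand to order 3: -e^(-x/3 - 3) + e^(x/3 + 3) = x^3·(e^(-3)/162 + e^(3)/162) + x^2·(-e^(-3)/18 + e^(3)/18) + x·(e^(-3)/3 + e^(3)/3) - e^(-3) + e^(3) + O(x^4).
The coefficient of x^3 is e^(-3)/162 + e^(3)/162.

Final answer: e^(-3)/162 + e^(3)/162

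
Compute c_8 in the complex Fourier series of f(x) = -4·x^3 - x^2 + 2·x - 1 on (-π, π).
Compute the real Fourier coefficients first: a_8 = -1/16, b_8 = -19/32 + π^2.
Then c_8 = (a_8 − i·b_8)/2 = -1/32 - i·π^2/2 + 19·i/64.

Final answer: -1/32 - i·π^2/2 + 19·i/64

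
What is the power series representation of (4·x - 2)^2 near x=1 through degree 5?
4 + 16·(x - 1) + 16·(x - 1)^2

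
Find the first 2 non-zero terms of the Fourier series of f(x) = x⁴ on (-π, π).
(48 - 8·π^2)·cos(x) + π^4/5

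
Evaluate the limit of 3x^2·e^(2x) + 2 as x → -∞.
The product is a 0·∞ indeterminate form at x → -∞.
Rewrite the product as 3x^2 / e^(-2x) (an ∞/∞ form) and apply L'Hôpital, or use the standard hierarchy e^(2|x|) ≫ |x^2| as x → -∞.
The indeterminate product → 0, so the limit = 2.

Final answer: 2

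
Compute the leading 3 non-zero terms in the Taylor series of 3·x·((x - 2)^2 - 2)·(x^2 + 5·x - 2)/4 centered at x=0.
-15·x^3 + 27·x^2/2 - 3·x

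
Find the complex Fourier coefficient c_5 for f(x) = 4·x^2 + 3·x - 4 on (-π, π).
Compute the real Fourier coefficients first: a_5 = -16/25, b_5 = 6/5.
Then c_5 = (a_5 − i·b_5)/2 = -8/25 - 3·i/5.

Final answer: -8/25 - 3·i/5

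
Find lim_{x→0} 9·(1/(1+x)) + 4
Direct substitution at x = 0 gives 13.

Final answer: 13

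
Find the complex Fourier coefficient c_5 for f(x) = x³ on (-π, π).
Compute the real Fourier coefficients first: a_5 = 0, b_5 = -12/125 + 2·π^2/5.
Then c_5 = (a_5 − i·b_5)/2 = -i·π^2/5 + 6·i/125.

Final answer: -i·π^2/5 + 6·i/125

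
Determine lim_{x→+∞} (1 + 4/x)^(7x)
As x → +∞: write (1 + 4/x)^(7x) = ((1 + 4/x)^x)^7 → (e^4)^7 = e^28.
Limit = e^(28).

Final answer: e^(28)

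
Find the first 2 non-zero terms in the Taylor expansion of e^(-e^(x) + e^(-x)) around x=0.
1 - 2·x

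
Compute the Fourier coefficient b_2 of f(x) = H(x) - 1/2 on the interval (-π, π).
b_2 = (1/π) ∫_{-π}^{π} f(x)·sin(2x) dx.
Evaluate the integral (use parity and integration by parts as needed): b_2 = 0.

Final answer: 0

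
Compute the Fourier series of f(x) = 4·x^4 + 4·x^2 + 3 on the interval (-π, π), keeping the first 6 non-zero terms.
(176 - 32·π^2)·cos(x) + (-8 + 8·π^2)·cos(2·x) + (16/27 - 32·π^2/9)·cos(3·x) + (1/4 + 2·π^2)·cos(4·x) + (-32·π^2/25 - 208/625)·cos(5·x) + 3 + 4·π^2/3 + 4·π^4/5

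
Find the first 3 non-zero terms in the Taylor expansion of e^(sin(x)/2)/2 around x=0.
x^2/16 + x/4 + 1/2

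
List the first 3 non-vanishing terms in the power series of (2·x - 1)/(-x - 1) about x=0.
3·x^2 - 3·x + 1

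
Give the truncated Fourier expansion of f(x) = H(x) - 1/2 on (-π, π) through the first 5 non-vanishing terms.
2·sin(x)/π + 2·sin(3·x)/(3·π) + 2·sin(5·x)/(5·π) + 2·sin(7·x)/(7·π) + 2·sin(9·x)/(9·π)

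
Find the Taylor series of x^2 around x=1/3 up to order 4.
1/9 + 2·(x - 1/3)/3 + (x - 1/3)^2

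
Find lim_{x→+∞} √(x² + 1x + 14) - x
This is an ∞ − ∞ indeterminate form.
Multiply and divide by the conjugate √(x²+1x + 14) + x; the x² terms cancel, leaving (1x + 14)/(√(x²+1x + 14)+x) → 1/2.
Limit = 1/2.

Final answer: 1/2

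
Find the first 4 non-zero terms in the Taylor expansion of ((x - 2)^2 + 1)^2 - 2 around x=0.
-8·x^3 + 26·x^2 - 40·x + 23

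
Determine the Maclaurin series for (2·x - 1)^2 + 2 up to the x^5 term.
4·x^2 - 4·x + 3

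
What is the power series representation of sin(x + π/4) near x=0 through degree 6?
-√(2)·x^6/1440 + √(2)·x^5/240 + √(2)·x^4/48 - √(2)·x^3/12 - √(2)·x^2/4 + √(2)·x/2 + √(2)/2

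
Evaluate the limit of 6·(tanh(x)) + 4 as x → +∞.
Evaluate the dominant behaviour as x → +∞; each term tends to a finite value or vanishes.
Limit = 10.

Final answer: 10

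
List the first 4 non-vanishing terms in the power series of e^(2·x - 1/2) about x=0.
4·x^3·e^(-1/2)/3 + 2·x^2·e^(-1/2) + 2·x·e^(-1/2) + e^(-1/2)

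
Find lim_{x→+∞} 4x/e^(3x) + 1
The quotient is an ∞/∞ indeterminate form as x → +∞.
The exponential denominator e^(3x) dominates the polynomial numerator (e^x ≫ x as x → ∞), so the quotient → 0.
Adding the constant: 0 + 1 = 1. Limit = 1.

Final answer: 1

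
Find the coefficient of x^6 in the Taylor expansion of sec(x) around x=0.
Expand to order 6: sec(x) = 61·x^6/720 + 5·x^4/24 + x^2/2 + 1 + O(x^7).
The coefficient of x^6 is 61/720.

Final answer: 61/720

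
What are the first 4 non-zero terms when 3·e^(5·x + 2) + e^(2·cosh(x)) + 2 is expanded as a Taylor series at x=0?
125·x^3·e^(2)/2 + 77·x^2·e^(2)/2 + 15·x·e^(2) + 2 + 4·e^(2)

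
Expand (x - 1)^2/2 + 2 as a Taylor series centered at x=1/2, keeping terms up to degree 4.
17/8 - (x - 1/2)/2 + (x - 1/2)^2/2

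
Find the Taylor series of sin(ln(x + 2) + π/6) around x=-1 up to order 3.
1/2 + √(3)·(x + 1)/2 + (-√(3)/4 - 1/4)·(x + 1)^2 + (√(3)/12 + 1/4)·(x + 1)^3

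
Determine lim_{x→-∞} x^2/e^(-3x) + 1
The quotient is an ∞/∞ indeterminate form as x → -∞.
Compare growth rates of the dominant terms (exponentials ≫ polynomials ≫ logarithms), or apply L'Hôpital's rule; the quotient → 0.
Adding the constant: 0 + 1 = 1. Limit = 1.

Final answer: 1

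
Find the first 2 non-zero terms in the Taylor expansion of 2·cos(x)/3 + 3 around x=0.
11/3 - x^2/3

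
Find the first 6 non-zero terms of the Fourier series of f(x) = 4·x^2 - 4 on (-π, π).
-16·cos(x) + 4·cos(2·x) - 16·cos(3·x)/9 + cos(4·x) - 16·cos(5·x)/25 - 4 + 4·π^2/3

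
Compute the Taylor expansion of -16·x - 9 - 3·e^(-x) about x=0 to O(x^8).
x^7/1680 - x^6/240 + x^5/40 - x^4/8 + x^3/2 - 3·x^2/2 - 13·x - 12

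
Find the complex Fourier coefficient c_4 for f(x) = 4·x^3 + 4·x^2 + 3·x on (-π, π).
Compute the real Fourier coefficients first: a_4 = 1, b_4 = -2·π^2 - 3/4.
Then c_4 = (a_4 − i·b_4)/2 = 1/2 + 3·i/8 + i·π^2.

Final answer: 1/2 + 3·i/8 + i·π^2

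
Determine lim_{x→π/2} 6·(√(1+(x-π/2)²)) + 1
Direct substitution at x = π/2 gives 7.

Final answer: 7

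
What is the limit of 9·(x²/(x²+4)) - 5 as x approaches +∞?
Evaluate the dominant behaviour as x → +∞; each term tends to a finite value or vanishes.
Limit = 4.

Final answer: 4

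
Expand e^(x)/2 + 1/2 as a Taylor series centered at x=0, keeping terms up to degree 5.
x^5/240 + x^4/48 + x^3/12 + x^2/4 + x/2 + 1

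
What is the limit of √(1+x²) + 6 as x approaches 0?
Direct substitution at x = 0 gives 7.

Final answer: 7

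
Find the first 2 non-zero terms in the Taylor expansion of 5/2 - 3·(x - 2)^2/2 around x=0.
6·x - 7/2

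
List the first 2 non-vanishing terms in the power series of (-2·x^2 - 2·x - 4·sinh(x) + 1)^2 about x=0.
1 - 12·x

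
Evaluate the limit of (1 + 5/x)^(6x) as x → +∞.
As x → +∞: write (1 + 5/x)^(6x) = ((1 + 5/x)^x)^6 → (e^5)^6 = e^30.
Limit = e^(30).

Final answer: e^(30)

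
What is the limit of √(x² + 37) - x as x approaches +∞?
This is an ∞ − ∞ indeterminate form.
Multiply and divide by the conjugate √(x²+37) + x; the x² terms cancel, leaving 37/(√(x²+37)+x) → 0.
Limit = 0.

Final answer: 0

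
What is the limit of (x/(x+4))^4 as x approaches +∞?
As x → +∞: x/(x+4) = 1/(1 + 4/x) → 1, and the 4th power of a limit-1 base also → 1.
Limit = 1.

Final answer: 1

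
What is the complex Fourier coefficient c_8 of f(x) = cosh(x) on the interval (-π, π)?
Compute the real Fourier coefficients first: a_8 = 2·sinh(π)/(65·π), b_8 = 0.
Then c_8 = (a_8 − i·b_8)/2 = sinh(π)/(65·π).

Final answer: sinh(π)/(65·π)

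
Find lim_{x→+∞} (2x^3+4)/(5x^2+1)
This is an ∞/∞ indeterminate form as x → +∞.
Divide numerator and denominator by x^3 and let the lower-order terms vanish; the numerator's degree 3 exceeds the denominator's degree 2, so the quotient diverges.
Limit = ∞.

Final answer: ∞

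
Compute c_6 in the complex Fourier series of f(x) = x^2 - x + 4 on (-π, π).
Compute the real Fourier coefficients first: a_6 = 1/9, b_6 = 1/3.
Then c_6 = (a_6 − i·b_6)/2 = 1/18 - i/6.

Final answer: 1/18 - i/6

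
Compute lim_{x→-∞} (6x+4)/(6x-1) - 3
Evaluate the dominant behaviour as x → -∞; each term tends to a finite value or vanishes.
Limit = -2.

Final answer: -2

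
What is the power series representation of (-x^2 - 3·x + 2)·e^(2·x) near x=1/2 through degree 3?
e/4 - 7·e·(x - 1/2)/2 - 17·e·(x - 1/2)^2/2 - 29·e·(x - 1/2)^3/3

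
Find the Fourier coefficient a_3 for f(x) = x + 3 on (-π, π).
a_3 = (1/π) ∫_{-π}^{π} f(x)·cos(3x) dx.
Evaluate the integral (use parity and integration by parts as needed): a_3 = 0.

Final answer: 0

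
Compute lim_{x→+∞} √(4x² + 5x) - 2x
As x → +∞: multiply by the conjugate to get (5x)/(√(4x²+5x)+2x); the denominator ~ 4x, so the limit is 5/4.
Limit = 5/4.

Final answer: 5/4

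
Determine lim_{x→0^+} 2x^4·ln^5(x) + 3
The product is a 0·∞ indeterminate form at x → 0⁺.
Rewrite the product as 2·ln^5(x) / x^(-4) and apply L'Hôpital, or use the standard hierarchy x^(-4) ≫ |ln x|^5 as x → 0⁺.
The indeterminate product → 0, so the limit = 3.

Final answer: 3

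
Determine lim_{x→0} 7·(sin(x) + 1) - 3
Direct substitution at x = 0 gives 4.

Final answer: 4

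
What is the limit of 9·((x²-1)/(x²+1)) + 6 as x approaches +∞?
Evaluate the dominant behaviour as x → +∞; each term tends to a finite value or vanishes.
Limit = 15.

Final answer: 15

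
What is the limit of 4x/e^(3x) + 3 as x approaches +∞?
The quotient is an ∞/∞ indeterminate form as x → +∞.
The exponential denominator e^(3x) dominates the polynomial numerator (e^x ≫ x as x → ∞), so the quotient → 0.
Adding the constant: 0 + 3 = 3. Limit = 3.

Final answer: 3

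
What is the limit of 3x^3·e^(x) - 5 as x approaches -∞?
The product is a 0·∞ indeterminate form at x → -∞.
Rewrite the product as 3x^3 / e^(-x) (an ∞/∞ form) and apply L'Hôpital, or use the standard hierarchy e^(|x|) ≫ |x^3| as x → -∞.
The indeterminate product → 0, so the limit = -5.

Final answer: -5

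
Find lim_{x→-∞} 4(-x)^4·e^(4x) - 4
The product is a 0·∞ indeterminate form at x → -∞.
Rewrite the product as 4(-x)^4 / e^(-4x) (an ∞/∞ form) and apply L'Hôpital, or use the standard hierarchy e^(4|x|) ≫ |(-x)^4| as x → -∞.
The indeterminate product → 0, so the limit = -4.

Final answer: -4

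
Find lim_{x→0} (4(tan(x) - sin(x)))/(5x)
Both numerator and denominator → 0 as x → 0; this is a 0/0 indeterminate form.
Expand each to leading order near x = 0: numerator ~ 2·x^3, denominator ~ 5·x.
The limit of the ratio is 0.

Final answer: 0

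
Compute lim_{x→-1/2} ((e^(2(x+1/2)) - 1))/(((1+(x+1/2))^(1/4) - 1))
Both numerator and denominator → 0 as x → -1/2; this is a 0/0 indeterminate form.
Expand each to leading order near x = -1/2: numerator ~ 2·(x + 1/2), denominator ~ (x + 1/2)/4.
The limit of the ratio is 8.

Final answer: 8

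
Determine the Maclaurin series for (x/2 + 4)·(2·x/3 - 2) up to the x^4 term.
x^2/3 + 5·x/3 - 8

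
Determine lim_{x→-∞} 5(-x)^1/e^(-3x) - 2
The quotient is an ∞/∞ indeterminate form as x → -∞.
Compare growth rates of the dominant terms (exponentials ≫ polynomials ≫ logarithms), or apply L'Hôpital's rule; the quotient → 0.
Adding the constant: 0 - 2 = -2. Limit = -2.

Final answer: -2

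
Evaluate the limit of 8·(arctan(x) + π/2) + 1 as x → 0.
Direct substitution at x = 0 gives 1 + 4·π.

Final answer: 1 + 4·π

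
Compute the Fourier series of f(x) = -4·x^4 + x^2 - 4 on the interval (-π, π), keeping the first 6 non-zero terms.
(-196 + 32·π^2)·cos(x) + (13 - 8·π^2)·cos(2·x) + (-76/27 + 32·π^2/9)·cos(3·x) + (1 - 2·π^2)·cos(4·x) + (-292/625 + 32·π^2/25)·cos(5·x) - 4·π^4/5 - 4 + π^2/3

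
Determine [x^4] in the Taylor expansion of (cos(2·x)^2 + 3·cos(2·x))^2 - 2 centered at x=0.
Expand to order 4: (cos(2·x)^2 + 3·cos(2·x))^2 - 2 = 476·x^4/3 - 80·x^2 + 14 + O(x^5).
The coefficient of x^4 is 476/3.

Final answer: 476/3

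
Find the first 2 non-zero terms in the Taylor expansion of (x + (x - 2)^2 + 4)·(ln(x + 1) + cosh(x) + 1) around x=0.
2·x + 16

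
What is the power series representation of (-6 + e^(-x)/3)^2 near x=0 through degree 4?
-5·x^4/54 + 14·x^3/27 - 16·x^2/9 + 34·x/9 + 289/9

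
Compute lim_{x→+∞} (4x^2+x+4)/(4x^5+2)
This is an ∞/∞ indeterminate form as x → +∞.
Divide numerator and denominator by x^5 and let the lower-order terms vanish; the numerator's degree 2 is below the denominator's degree 5, so the quotient → 0.
Limit = 0.

Final answer: 0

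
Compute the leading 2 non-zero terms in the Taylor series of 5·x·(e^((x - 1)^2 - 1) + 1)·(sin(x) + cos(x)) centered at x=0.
5·x^4/3 + 10·x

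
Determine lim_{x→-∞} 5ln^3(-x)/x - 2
The quotient is an ∞/∞ indeterminate form as x → -∞.
Compare growth rates of the dominant terms (exponentials ≫ polynomials ≫ logarithms), or apply L'Hôpital's rule; the quotient → 0.
Adding the constant: 0 - 2 = -2. Limit = -2.

Final answer: -2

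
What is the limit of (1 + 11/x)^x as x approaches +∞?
As x → +∞: this is the defining limit (1 + 11/x)^x → e^11.
Limit = e^(11).

Final answer: e^(11)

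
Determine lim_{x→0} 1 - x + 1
Direct substitution at x = 0 gives 2.

Final answer: 2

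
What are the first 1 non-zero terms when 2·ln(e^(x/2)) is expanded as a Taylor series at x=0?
x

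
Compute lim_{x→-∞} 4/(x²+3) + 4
Evaluate the dominant behaviour as x → -∞; each term tends to a finite value or vanishes.
Limit = 4.

Final answer: 4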